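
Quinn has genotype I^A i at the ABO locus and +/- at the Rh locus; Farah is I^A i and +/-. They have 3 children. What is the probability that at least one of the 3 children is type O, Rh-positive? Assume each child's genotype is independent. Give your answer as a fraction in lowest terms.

ABO cross I^A i × I^A i → 1/4 O, 3/4 A.
Rh cross +/- × +/- → 3/4 Rh+, 1/4 Rh-; so P(type O, Rh-positive) = 1/4 × 3/4 = 3/16 per child.
P(none) = (13/16)^3 = 2197/4096; P(at least one) = 1 − 2197/4096 = 1899/4096.

1899/4096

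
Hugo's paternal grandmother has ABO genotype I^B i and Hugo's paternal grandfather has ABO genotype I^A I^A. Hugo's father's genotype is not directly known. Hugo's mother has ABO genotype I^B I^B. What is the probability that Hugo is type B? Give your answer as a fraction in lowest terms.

1/2

Hugo's father's ABO genotype from I^B i × I^A I^A: 1/2 I^A I^B, 1/2 I^A i.
Crossing each possibility with the mother I^B I^B and summing P(type B): 1/2·1/2 + 1/2·1/2 = 1/2.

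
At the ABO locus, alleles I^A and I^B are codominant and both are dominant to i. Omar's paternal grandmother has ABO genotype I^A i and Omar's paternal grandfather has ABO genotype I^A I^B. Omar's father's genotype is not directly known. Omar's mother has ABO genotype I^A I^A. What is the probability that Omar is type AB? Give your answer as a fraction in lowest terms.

Omar's father's ABO genotype from I^A i × I^A I^B: 1/4 I^A I^A, 1/4 I^A I^B, 1/4 I^A i, 1/4 I^B i.
Crossing each possibility with the mother I^A I^A and summing P(type AB): 1/4·0 + 1/4·1/2 + 1/4·0 + 1/4·1/2 = 1/4.

1/4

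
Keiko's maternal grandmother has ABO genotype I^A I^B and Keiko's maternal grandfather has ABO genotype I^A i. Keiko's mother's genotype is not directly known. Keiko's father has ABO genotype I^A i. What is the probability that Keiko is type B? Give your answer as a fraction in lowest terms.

1/8

Keiko's mother's ABO genotype from I^A I^B × I^A i: 1/4 I^A I^A, 1/4 I^A I^B, 1/4 I^A i, 1/4 I^B i.
Crossing each possibility with the father I^A i and summing P(type B): 1/4·0 + 1/4·1/4 + 1/4·0 + 1/4·1/4 = 1/8.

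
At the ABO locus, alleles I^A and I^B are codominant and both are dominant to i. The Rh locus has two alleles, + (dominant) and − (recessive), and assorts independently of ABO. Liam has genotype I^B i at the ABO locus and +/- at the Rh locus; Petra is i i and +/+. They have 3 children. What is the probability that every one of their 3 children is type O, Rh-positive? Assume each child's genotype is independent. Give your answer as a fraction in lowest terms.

ABO cross I^B i × i i → 1/2 O, 1/2 B.
Rh cross +/- × +/+ → 1 Rh+; so P(type O, Rh-positive) = 1/2 × 1 = 1/2 per child.
All 3 independent: (1/2)^3 = 1/8.

1/8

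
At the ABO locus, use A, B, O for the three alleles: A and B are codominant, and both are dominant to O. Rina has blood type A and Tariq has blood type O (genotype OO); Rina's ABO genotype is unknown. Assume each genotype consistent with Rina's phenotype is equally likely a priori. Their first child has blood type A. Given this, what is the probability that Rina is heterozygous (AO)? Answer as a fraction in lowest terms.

Possible genotypes: Rina ∈ {AA, AO}; Tariq ∈ {OO}.
Weight each parental genotype pair by prior × P(type-A child):
  AA × OO: posterior weight 2/3.
  AO × OO: posterior weight 1/3.
Sum the posterior weight over pairs where Rina is AO: 1/3.

1/3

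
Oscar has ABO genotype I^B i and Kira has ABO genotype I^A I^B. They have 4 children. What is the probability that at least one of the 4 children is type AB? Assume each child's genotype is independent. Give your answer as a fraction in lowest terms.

ABO cross I^B i × I^A I^B → 1/4 A, 1/2 B, 1/4 AB.
So P(type AB) = 1/4 per child.
P(none) = (3/4)^4 = 81/256; P(at least one) = 1 − 81/256 = 175/256.

175/256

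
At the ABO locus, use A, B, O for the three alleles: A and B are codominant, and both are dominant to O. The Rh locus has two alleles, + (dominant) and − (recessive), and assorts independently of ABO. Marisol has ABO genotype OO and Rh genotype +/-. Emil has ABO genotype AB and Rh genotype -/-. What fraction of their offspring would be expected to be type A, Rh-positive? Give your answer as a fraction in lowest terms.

ABO cross OO × AB → offspring phenotypes: 1/2 A, 1/2 B.
Rh cross +/- × -/- → 1/2 Rh+, 1/2 Rh-.
Independent loci: P(type A, Rh-positive) = 1/2 × 1/2 = 1/4.

1/4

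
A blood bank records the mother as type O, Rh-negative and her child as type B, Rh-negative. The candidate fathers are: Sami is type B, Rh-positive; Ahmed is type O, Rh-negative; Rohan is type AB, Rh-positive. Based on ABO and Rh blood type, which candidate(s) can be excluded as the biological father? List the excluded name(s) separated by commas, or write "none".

Ahmed

A candidate is excluded only if no genotype consistent with his phenotype could produce a type B, Rh-negative child with a type O, Rh-negative mother.
Ahmed (type O, Rh-): no genotype consistent with that phenotype can produce a type-B Rh- child with a type-O mother.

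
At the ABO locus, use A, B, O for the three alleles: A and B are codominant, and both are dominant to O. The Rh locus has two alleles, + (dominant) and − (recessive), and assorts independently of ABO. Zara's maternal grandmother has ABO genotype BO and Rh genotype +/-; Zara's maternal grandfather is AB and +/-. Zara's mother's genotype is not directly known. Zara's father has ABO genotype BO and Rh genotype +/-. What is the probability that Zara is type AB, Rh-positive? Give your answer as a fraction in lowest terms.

Zara's mother's ABO genotype from BO × AB: 1/4 AB, 1/4 AO, 1/4 BB, 1/4 BO.
Crossing each possibility with the father BO and summing P(type AB): 1/4·1/4 + 1/4·1/4 + 1/4·0 + 1/4·0 = 1/8.
Similarly for Rh via the mother's Rh distribution: P(Rh+) = 3/4.
Independent loci: 1/8 × 3/4 = 3/32.

3/32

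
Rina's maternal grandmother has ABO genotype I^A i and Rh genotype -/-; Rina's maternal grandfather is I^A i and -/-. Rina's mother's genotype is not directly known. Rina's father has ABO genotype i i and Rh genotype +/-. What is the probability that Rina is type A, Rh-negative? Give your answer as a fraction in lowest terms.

1/4

Rina's mother's ABO genotype from I^A i × I^A i: 1/4 I^A I^A, 1/2 I^A i, 1/4 i i.
Crossing each possibility with the father i i and summing P(type A): 1/4·1 + 1/2·1/2 + 1/4·0 = 1/2.
Similarly for Rh via the mother's Rh distribution: P(Rh-) = 1/2.
Independent loci: 1/2 × 1/2 = 1/4.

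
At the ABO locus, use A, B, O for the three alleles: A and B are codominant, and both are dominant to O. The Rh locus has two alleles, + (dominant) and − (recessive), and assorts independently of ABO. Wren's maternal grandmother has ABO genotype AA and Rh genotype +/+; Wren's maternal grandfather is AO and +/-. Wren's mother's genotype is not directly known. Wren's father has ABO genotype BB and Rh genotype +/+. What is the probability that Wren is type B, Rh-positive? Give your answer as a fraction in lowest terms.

1/4

Wren's mother's ABO genotype from AA × AO: 1/2 AA, 1/2 AO.
Crossing each possibility with the father BB and summing P(type B): 1/2·0 + 1/2·1/2 = 1/4.
Similarly for Rh via the mother's Rh distribution: P(Rh+) = 1.
Independent loci: 1/4 × 1 = 1/4.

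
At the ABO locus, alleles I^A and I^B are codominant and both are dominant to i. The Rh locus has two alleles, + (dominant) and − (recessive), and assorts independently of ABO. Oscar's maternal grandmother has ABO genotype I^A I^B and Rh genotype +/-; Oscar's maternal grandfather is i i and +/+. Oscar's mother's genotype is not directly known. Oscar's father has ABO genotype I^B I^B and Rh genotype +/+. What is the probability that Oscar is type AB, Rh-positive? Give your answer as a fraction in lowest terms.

1/4

Oscar's mother's ABO genotype from I^A I^B × i i: 1/2 I^A i, 1/2 I^B i.
Crossing each possibility with the father I^B I^B and summing P(type AB): 1/2·1/2 + 1/2·0 = 1/4.
Similarly for Rh via the mother's Rh distribution: P(Rh+) = 1.
Independent loci: 1/4 × 1 = 1/4.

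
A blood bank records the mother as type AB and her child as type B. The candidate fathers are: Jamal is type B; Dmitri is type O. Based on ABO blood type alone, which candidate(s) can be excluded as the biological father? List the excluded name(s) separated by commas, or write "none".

none

A candidate is excluded only if no genotype consistent with his phenotype could produce a type B child with a type AB mother.
Every candidate has at least one consistent genotype combination, so none can be excluded.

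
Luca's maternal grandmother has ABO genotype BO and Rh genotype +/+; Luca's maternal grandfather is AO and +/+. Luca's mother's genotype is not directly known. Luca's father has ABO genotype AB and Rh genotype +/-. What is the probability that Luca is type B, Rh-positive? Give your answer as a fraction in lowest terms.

3/8

Luca's mother's ABO genotype from BO × AO: 1/4 AB, 1/4 AO, 1/4 BO, 1/4 OO.
Crossing each possibility with the father AB and summing P(type B): 1/4·1/4 + 1/4·1/4 + 1/4·1/2 + 1/4·1/2 = 3/8.
Similarly for Rh via the mother's Rh distribution: P(Rh+) = 1.
Independent loci: 3/8 × 1 = 3/8.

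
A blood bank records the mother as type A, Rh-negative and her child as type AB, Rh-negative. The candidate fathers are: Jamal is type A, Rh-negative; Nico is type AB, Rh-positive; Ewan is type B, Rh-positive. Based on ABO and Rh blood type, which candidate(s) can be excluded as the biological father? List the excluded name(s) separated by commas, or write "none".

Jamal

A candidate is excluded only if no genotype consistent with his phenotype could produce a type AB, Rh-negative child with a type A, Rh-negative mother.
Jamal (type A, Rh-): no genotype consistent with that phenotype can produce a type-AB Rh- child with a type-A mother.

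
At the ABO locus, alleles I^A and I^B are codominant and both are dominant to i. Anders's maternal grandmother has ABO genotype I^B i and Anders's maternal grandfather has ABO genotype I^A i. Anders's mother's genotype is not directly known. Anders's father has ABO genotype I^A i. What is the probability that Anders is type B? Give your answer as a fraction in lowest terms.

Anders's mother's ABO genotype from I^B i × I^A i: 1/4 I^A I^B, 1/4 I^A i, 1/4 I^B i, 1/4 i i.
Crossing each possibility with the father I^A i and summing P(type B): 1/4·1/4 + 1/4·0 + 1/4·1/4 + 1/4·0 = 1/8.

1/8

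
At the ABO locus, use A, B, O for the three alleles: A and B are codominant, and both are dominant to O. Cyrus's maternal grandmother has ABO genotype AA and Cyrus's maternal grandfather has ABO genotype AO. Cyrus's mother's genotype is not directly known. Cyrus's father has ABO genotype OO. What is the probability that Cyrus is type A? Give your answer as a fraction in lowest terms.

3/4

Cyrus's mother's ABO genotype from AA × AO: 1/2 AA, 1/2 AO.
Crossing each possibility with the father OO and summing P(type A): 1/2·1 + 1/2·1/2 = 3/4.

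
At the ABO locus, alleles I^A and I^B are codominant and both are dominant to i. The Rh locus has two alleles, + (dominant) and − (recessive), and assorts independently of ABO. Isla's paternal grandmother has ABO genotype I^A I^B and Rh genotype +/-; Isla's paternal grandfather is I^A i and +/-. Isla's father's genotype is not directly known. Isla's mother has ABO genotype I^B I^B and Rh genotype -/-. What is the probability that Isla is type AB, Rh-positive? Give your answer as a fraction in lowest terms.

Isla's father's ABO genotype from I^A I^B × I^A i: 1/4 I^A I^A, 1/4 I^A I^B, 1/4 I^A i, 1/4 I^B i.
Crossing each possibility with the mother I^B I^B and summing P(type AB): 1/4·1 + 1/4·1/2 + 1/4·1/2 + 1/4·0 = 1/2.
Similarly for Rh via the father's Rh distribution: P(Rh+) = 1/2.
Independent loci: 1/2 × 1/2 = 1/4.

1/4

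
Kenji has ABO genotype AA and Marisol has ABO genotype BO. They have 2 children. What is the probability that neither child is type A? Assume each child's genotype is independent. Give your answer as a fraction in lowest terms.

ABO cross AA × BO → 1/2 A, 1/2 AB.
So P(type A) = 1/2 per child.
P(not type A) = 1/2 for one child; (1/2)^2 = 1/4.

1/4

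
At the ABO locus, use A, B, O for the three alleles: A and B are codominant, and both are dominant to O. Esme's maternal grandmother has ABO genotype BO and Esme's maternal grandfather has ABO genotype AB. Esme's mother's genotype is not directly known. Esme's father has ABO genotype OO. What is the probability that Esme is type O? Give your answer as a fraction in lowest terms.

1/4

Esme's mother's ABO genotype from BO × AB: 1/4 AB, 1/4 AO, 1/4 BB, 1/4 BO.
Crossing each possibility with the father OO and summing P(type O): 1/4·0 + 1/4·1/2 + 1/4·0 + 1/4·1/2 = 1/4.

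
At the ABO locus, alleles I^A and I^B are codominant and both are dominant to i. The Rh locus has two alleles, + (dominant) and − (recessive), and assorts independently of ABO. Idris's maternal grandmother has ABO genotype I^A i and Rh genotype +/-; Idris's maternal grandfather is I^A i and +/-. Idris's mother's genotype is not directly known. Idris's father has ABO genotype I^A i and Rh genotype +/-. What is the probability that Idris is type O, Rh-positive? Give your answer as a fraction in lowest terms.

Idris's mother's ABO genotype from I^A i × I^A i: 1/4 I^A I^A, 1/2 I^A i, 1/4 i i.
Crossing each possibility with the father I^A i and summing P(type O): 1/4·0 + 1/2·1/4 + 1/4·1/2 = 1/4.
Similarly for Rh via the mother's Rh distribution: P(Rh+) = 3/4.
Independent loci: 1/4 × 3/4 = 3/16.

3/16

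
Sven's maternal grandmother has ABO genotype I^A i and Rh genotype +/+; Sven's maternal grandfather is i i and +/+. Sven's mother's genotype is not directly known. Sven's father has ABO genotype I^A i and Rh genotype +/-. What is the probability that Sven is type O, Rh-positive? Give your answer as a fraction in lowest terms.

Sven's mother's ABO genotype from I^A i × i i: 1/2 I^A i, 1/2 i i.
Crossing each possibility with the father I^A i and summing P(type O): 1/2·1/4 + 1/2·1/2 = 3/8.
Similarly for Rh via the mother's Rh distribution: P(Rh+) = 1.
Independent loci: 3/8 × 1 = 3/8.

3/8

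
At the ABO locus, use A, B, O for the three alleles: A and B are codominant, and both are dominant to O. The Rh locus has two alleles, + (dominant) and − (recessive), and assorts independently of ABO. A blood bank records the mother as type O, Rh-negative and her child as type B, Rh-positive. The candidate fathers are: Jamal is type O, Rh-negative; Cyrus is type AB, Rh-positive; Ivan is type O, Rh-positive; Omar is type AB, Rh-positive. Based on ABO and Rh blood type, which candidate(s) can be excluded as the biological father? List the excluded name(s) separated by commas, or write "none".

Jamal, Ivan

A candidate is excluded only if no genotype consistent with his phenotype could produce a type B, Rh-positive child with a type O, Rh-negative mother.
Jamal (type O, Rh-): no genotype consistent with that phenotype can produce a type-B Rh+ child with a type-O mother.
Ivan (type O, Rh+): no genotype consistent with that phenotype can produce a type-B Rh+ child with a type-O mother.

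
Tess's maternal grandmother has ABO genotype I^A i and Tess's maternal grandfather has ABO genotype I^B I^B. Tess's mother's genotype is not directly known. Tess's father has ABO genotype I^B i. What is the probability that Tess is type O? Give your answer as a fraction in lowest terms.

1/8

Tess's mother's ABO genotype from I^A i × I^B I^B: 1/2 I^A I^B, 1/2 I^B i.
Crossing each possibility with the father I^B i and summing P(type O): 1/2·0 + 1/2·1/4 = 1/8.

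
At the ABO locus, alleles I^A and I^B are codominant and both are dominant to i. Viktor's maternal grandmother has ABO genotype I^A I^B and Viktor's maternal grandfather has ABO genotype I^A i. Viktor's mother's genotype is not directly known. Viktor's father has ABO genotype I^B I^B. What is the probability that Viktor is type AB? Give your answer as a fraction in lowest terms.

Viktor's mother's ABO genotype from I^A I^B × I^A i: 1/4 I^A I^A, 1/4 I^A I^B, 1/4 I^A i, 1/4 I^B i.
Crossing each possibility with the father I^B I^B and summing P(type AB): 1/4·1 + 1/4·1/2 + 1/4·1/2 + 1/4·0 = 1/2.

1/2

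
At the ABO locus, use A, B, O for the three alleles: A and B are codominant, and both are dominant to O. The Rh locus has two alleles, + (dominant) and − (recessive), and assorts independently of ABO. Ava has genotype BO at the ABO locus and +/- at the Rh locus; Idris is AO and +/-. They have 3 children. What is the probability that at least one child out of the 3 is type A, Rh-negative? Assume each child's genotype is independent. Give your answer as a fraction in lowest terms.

ABO cross BO × AO → 1/4 O, 1/4 A, 1/4 B, 1/4 AB.
Rh cross +/- × +/- → 3/4 Rh+, 1/4 Rh-; so P(type A, Rh-negative) = 1/4 × 1/4 = 1/16 per child.
P(none) = (15/16)^3 = 3375/4096; P(at least one) = 1 − 3375/4096 = 721/4096.

721/4096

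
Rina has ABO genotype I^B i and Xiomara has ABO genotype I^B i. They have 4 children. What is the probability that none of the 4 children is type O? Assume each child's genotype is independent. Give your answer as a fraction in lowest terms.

81/256

ABO cross I^B i × I^B i → 1/4 O, 3/4 B.
So P(type O) = 1/4 per child.
P(not type O) = 3/4 for one child; (3/4)^4 = 81/256.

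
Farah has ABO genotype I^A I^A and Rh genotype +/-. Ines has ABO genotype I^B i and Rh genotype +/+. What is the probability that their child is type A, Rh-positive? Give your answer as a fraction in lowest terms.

ABO cross I^A I^A × I^B i → offspring phenotypes: 1/2 A, 1/2 AB.
Rh cross +/- × +/+ → 1 Rh+.
Independent loci: P(type A, Rh-positive) = 1/2 × 1 = 1/2.

1/2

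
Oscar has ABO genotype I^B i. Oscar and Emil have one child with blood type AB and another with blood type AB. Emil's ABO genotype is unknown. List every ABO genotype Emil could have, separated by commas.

For each candidate genotype of Emil, check whether crossing it with I^B i can produce every observed child phenotype.
  I^A I^A → possible child types {A, AB} ✓
  I^A I^B → possible child types {A, B, AB} ✓
  I^A i → possible child types {O, A, B, AB} ✓
  I^B I^B → possible child types {B} ✗
  I^B i → possible child types {O, B} ✗
  i i → possible child types {O, B} ✗

I^A I^A, I^A I^B, I^A i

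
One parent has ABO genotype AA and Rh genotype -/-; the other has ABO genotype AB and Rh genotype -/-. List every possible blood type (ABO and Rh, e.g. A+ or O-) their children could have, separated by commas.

Gametes from AA × AB give offspring ABO genotypes AA, AB, i.e. phenotypes A, AB.
Rh cross -/- × -/- → phenotypes Rh-.
Combining independently: A-, AB-.

A-, AB-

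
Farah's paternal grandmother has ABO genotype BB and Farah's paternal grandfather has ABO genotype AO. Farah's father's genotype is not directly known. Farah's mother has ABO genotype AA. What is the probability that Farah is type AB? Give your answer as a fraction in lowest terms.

Farah's father's ABO genotype from BB × AO: 1/2 AB, 1/2 BO.
Crossing each possibility with the mother AA and summing P(type AB): 1/2·1/2 + 1/2·1/2 = 1/2.

1/2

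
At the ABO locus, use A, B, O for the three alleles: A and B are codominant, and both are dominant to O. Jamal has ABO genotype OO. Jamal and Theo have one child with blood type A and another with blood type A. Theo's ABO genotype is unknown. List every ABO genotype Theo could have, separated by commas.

AA, AB, AO

For each candidate genotype of Theo, check whether crossing it with OO can produce every observed child phenotype.
  AA → possible child types {A} ✓
  AB → possible child types {A, B} ✓
  AO → possible child types {O, A} ✓
  BB → possible child types {B} ✗
  BO → possible child types {O, B} ✗
  OO → possible child types {O} ✗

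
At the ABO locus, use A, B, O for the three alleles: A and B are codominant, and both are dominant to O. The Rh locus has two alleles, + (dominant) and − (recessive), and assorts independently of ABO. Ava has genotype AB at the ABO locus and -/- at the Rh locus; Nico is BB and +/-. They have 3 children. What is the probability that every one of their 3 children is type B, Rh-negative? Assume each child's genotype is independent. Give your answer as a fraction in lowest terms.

1/64

ABO cross AB × BB → 1/2 B, 1/2 AB.
Rh cross -/- × +/- → 1/2 Rh+, 1/2 Rh-; so P(type B, Rh-negative) = 1/2 × 1/2 = 1/4 per child.
All 3 independent: (1/4)^3 = 1/64.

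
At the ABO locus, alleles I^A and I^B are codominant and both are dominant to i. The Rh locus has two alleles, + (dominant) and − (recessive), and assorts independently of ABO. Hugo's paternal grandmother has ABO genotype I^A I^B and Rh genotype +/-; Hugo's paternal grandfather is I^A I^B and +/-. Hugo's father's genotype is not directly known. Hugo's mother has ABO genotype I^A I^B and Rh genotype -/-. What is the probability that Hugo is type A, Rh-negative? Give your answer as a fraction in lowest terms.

1/8

Hugo's father's ABO genotype from I^A I^B × I^A I^B: 1/4 I^A I^A, 1/2 I^A I^B, 1/4 I^B I^B.
Crossing each possibility with the mother I^A I^B and summing P(type A): 1/4·1/2 + 1/2·1/4 + 1/4·0 = 1/4.
Similarly for Rh via the father's Rh distribution: P(Rh-) = 1/2.
Independent loci: 1/4 × 1/2 = 1/8.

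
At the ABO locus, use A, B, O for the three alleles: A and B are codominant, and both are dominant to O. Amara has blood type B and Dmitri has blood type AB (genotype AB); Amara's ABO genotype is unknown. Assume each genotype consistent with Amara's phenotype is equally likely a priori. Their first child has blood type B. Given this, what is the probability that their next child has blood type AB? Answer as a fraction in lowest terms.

3/8

Possible genotypes: Amara ∈ {BB, BO}; Dmitri ∈ {AB}.
Weight each parental genotype pair by prior × P(type-B child):
  BB × AB: posterior weight 1/2; P(next child type AB) = 1/2.
  BO × AB: posterior weight 1/2; P(next child type AB) = 1/4.
Weighted sum = 3/8.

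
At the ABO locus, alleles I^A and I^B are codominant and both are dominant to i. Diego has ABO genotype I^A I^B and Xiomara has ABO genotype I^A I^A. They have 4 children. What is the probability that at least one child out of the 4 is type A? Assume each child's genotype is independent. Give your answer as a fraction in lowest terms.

15/16

ABO cross I^A I^B × I^A I^A → 1/2 A, 1/2 AB.
So P(type A) = 1/2 per child.
P(none) = (1/2)^4 = 1/16; P(at least one) = 1 − 1/16 = 15/16.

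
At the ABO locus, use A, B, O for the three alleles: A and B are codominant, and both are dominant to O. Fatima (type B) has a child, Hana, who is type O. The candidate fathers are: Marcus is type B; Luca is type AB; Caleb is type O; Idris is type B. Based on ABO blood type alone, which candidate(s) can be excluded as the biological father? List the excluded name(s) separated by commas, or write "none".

A candidate is excluded only if no genotype consistent with his phenotype could produce a type O child with a type B mother.
Luca (type AB): no genotype consistent with that phenotype can produce a type-O child with a type-B mother.

Luca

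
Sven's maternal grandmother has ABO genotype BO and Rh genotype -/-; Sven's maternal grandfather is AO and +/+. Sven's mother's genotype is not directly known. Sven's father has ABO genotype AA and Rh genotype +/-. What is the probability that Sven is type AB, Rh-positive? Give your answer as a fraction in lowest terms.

3/16

Sven's mother's ABO genotype from BO × AO: 1/4 AB, 1/4 AO, 1/4 BO, 1/4 OO.
Crossing each possibility with the father AA and summing P(type AB): 1/4·1/2 + 1/4·0 + 1/4·1/2 + 1/4·0 = 1/4.
Similarly for Rh via the mother's Rh distribution: P(Rh+) = 3/4.
Independent loci: 1/4 × 3/4 = 3/16.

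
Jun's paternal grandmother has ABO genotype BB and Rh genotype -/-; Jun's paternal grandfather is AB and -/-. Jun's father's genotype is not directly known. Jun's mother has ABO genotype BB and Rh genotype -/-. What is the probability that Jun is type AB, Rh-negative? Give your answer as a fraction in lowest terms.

Jun's father's ABO genotype from BB × AB: 1/2 AB, 1/2 BB.
Crossing each possibility with the mother BB and summing P(type AB): 1/2·1/2 + 1/2·0 = 1/4.
Similarly for Rh via the father's Rh distribution: P(Rh-) = 1.
Independent loci: 1/4 × 1 = 1/4.

1/4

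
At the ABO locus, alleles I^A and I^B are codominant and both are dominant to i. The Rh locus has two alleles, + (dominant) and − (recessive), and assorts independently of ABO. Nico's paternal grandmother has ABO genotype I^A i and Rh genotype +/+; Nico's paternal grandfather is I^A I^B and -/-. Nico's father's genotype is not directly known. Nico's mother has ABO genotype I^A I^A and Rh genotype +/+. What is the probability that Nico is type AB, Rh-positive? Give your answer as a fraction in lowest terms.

1/4

Nico's father's ABO genotype from I^A i × I^A I^B: 1/4 I^A I^A, 1/4 I^A I^B, 1/4 I^A i, 1/4 I^B i.
Crossing each possibility with the mother I^A I^A and summing P(type AB): 1/4·0 + 1/4·1/2 + 1/4·0 + 1/4·1/2 = 1/4.
Similarly for Rh via the father's Rh distribution: P(Rh+) = 1.
Independent loci: 1/4 × 1 = 1/4.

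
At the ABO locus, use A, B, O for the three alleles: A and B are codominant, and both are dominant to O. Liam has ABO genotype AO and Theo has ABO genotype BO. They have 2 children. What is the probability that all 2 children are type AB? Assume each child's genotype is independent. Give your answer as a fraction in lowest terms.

ABO cross AO × BO → 1/4 O, 1/4 A, 1/4 B, 1/4 AB.
So P(type AB) = 1/4 per child.
All 2 independent: (1/4)^2 = 1/16.

1/16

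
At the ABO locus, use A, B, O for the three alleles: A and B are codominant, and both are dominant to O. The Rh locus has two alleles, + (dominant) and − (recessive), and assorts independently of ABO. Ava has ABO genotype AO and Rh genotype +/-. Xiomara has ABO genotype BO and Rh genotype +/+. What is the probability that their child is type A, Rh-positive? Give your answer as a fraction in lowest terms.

1/4

ABO cross AO × BO → offspring phenotypes: 1/4 O, 1/4 A, 1/4 B, 1/4 AB.
Rh cross +/- × +/+ → 1 Rh+.
Independent loci: P(type A, Rh-positive) = 1/4 × 1 = 1/4.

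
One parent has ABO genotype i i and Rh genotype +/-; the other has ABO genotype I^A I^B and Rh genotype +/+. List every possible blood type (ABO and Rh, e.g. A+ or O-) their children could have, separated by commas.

A+, B+

Gametes from i i × I^A I^B give offspring ABO genotypes I^A i, I^B i, i.e. phenotypes A, B.
Rh cross +/- × +/+ → phenotypes Rh+.
Combining independently: A+, B+.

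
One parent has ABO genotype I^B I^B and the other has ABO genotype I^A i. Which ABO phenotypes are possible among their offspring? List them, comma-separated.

B, AB

Gametes from I^B I^B × I^A i give offspring ABO genotypes I^A I^B, I^B i, i.e. phenotypes B, AB.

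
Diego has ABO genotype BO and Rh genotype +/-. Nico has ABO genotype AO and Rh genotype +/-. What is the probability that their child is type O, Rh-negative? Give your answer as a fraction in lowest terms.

ABO cross BO × AO → offspring phenotypes: 1/4 O, 1/4 A, 1/4 B, 1/4 AB.
Rh cross +/- × +/- → 3/4 Rh+, 1/4 Rh-.
Independent loci: P(type O, Rh-negative) = 1/4 × 1/4 = 1/16.

1/16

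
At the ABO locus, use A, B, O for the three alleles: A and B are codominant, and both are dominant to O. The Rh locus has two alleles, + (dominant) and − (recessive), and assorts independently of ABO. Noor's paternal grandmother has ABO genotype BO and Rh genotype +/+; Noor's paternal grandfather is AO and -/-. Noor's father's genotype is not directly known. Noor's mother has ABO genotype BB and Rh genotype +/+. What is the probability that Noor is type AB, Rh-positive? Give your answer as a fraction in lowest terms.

Noor's father's ABO genotype from BO × AO: 1/4 AB, 1/4 AO, 1/4 BO, 1/4 OO.
Crossing each possibility with the mother BB and summing P(type AB): 1/4·1/2 + 1/4·1/2 + 1/4·0 + 1/4·0 = 1/4.
Similarly for Rh via the father's Rh distribution: P(Rh+) = 1.
Independent loci: 1/4 × 1 = 1/4.

1/4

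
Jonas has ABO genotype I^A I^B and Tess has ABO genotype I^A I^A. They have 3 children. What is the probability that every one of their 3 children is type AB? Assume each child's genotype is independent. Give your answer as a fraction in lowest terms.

1/8

ABO cross I^A I^B × I^A I^A → 1/2 A, 1/2 AB.
So P(type AB) = 1/2 per child.
All 3 independent: (1/2)^3 = 1/8.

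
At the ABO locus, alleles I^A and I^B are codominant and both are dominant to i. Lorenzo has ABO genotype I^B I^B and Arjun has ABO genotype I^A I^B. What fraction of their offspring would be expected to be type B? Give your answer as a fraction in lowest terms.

1/2

ABO cross I^B I^B × I^A I^B → offspring phenotypes: 1/2 B, 1/2 AB.
So P(type B) = 1/2.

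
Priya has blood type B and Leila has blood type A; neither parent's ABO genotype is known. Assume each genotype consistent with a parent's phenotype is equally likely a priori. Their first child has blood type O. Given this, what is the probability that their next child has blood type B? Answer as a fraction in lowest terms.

1/4

Possible genotypes: Priya ∈ {BB, BO}; Leila ∈ {AA, AO}.
Weight each parental genotype pair by prior × P(type-O child):
  BO × AO: posterior weight 1; P(next child type B) = 1/4.
Weighted sum = 1/4.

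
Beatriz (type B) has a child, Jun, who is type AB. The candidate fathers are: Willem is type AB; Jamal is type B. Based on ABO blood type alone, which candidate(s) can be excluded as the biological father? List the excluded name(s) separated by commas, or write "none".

Jamal

A candidate is excluded only if no genotype consistent with his phenotype could produce a type AB child with a type B mother.
Jamal (type B): no genotype consistent with that phenotype can produce a type-AB child with a type-B mother.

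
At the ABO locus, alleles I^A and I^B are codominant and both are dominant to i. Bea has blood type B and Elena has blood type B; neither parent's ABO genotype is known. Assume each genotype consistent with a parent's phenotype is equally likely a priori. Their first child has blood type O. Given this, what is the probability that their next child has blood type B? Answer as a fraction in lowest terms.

3/4

Possible genotypes: Bea ∈ {I^B I^B, I^B i}; Elena ∈ {I^B I^B, I^B i}.
Weight each parental genotype pair by prior × P(type-O child):
  I^B i × I^B i: posterior weight 1; P(next child type B) = 3/4.
Weighted sum = 3/4.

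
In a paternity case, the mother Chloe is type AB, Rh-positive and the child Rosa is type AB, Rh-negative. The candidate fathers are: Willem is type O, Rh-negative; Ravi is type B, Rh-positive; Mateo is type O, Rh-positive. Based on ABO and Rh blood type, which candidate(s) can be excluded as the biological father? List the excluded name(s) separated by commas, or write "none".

A candidate is excluded only if no genotype consistent with his phenotype could produce a type AB, Rh-negative child with a type AB, Rh-positive mother.
Willem (type O, Rh-): no genotype consistent with that phenotype can produce a type-AB Rh- child with a type-AB mother.
Mateo (type O, Rh+): no genotype consistent with that phenotype can produce a type-AB Rh- child with a type-AB mother.

Willem, Mateo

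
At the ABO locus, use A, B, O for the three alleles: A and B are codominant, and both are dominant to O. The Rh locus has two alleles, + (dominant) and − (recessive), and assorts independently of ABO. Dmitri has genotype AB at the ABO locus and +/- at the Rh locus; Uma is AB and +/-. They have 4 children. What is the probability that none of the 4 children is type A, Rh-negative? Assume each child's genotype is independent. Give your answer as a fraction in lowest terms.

ABO cross AB × AB → 1/4 A, 1/4 B, 1/2 AB.
Rh cross +/- × +/- → 3/4 Rh+, 1/4 Rh-; so P(type A, Rh-negative) = 1/4 × 1/4 = 1/16 per child.
P(not type A, Rh-negative) = 15/16 for one child; (15/16)^4 = 50625/65536.

50625/65536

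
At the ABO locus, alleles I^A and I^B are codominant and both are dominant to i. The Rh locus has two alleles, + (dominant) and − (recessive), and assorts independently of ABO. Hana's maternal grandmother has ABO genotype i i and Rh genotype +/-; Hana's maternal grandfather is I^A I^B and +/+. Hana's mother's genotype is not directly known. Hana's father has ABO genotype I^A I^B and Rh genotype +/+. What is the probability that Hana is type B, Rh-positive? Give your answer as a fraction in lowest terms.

3/8

Hana's mother's ABO genotype from i i × I^A I^B: 1/2 I^A i, 1/2 I^B i.
Crossing each possibility with the father I^A I^B and summing P(type B): 1/2·1/4 + 1/2·1/2 = 3/8.
Similarly for Rh via the mother's Rh distribution: P(Rh+) = 1.
Independent loci: 3/8 × 1 = 3/8.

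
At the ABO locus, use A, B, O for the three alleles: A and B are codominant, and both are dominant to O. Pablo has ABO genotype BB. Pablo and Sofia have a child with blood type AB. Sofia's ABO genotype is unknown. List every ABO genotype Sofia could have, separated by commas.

For each candidate genotype of Sofia, check whether crossing it with BB can produce every observed child phenotype.
  AA → possible child types {AB} ✓
  AB → possible child types {B, AB} ✓
  AO → possible child types {B, AB} ✓
  BB → possible child types {B} ✗
  BO → possible child types {B} ✗
  OO → possible child types {B} ✗

AA, AB, AO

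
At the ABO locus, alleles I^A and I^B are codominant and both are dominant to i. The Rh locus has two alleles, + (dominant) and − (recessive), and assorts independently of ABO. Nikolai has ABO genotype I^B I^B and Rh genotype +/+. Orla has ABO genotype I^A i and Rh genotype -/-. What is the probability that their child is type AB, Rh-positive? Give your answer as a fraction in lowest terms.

ABO cross I^B I^B × I^A i → offspring phenotypes: 1/2 B, 1/2 AB.
Rh cross +/+ × -/- → 1 Rh+.
Independent loci: P(type AB, Rh-positive) = 1/2 × 1 = 1/2.

1/2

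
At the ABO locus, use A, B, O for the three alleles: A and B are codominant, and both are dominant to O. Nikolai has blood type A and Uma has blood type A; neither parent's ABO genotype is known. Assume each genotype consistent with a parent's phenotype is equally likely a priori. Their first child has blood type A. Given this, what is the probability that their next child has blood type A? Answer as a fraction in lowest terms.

Possible genotypes: Nikolai ∈ {AA, AO}; Uma ∈ {AA, AO}.
Weight each parental genotype pair by prior × P(type-A child):
  AA × AA: posterior weight 4/15; P(next child type A) = 1.
  AA × AO: posterior weight 4/15; P(next child type A) = 1.
  AO × AA: posterior weight 4/15; P(next child type A) = 1.
  AO × AO: posterior weight 1/5; P(next child type A) = 3/4.
Weighted sum = 19/20.

19/20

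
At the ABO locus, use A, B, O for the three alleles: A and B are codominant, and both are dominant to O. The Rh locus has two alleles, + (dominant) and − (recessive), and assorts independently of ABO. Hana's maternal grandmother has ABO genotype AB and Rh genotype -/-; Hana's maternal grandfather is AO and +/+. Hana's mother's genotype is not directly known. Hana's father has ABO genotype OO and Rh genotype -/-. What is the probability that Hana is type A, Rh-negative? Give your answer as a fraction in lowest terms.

Hana's mother's ABO genotype from AB × AO: 1/4 AA, 1/4 AB, 1/4 AO, 1/4 BO.
Crossing each possibility with the father OO and summing P(type A): 1/4·1 + 1/4·1/2 + 1/4·1/2 + 1/4·0 = 1/2.
Similarly for Rh via the mother's Rh distribution: P(Rh-) = 1/2.
Independent loci: 1/2 × 1/2 = 1/4.

1/4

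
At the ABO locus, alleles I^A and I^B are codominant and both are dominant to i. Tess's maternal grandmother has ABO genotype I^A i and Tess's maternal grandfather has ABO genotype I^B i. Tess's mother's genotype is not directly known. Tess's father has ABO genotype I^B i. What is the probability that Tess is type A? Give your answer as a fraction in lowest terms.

1/8

Tess's mother's ABO genotype from I^A i × I^B i: 1/4 I^A I^B, 1/4 I^A i, 1/4 I^B i, 1/4 i i.
Crossing each possibility with the father I^B i and summing P(type A): 1/4·1/4 + 1/4·1/4 + 1/4·0 + 1/4·0 = 1/8.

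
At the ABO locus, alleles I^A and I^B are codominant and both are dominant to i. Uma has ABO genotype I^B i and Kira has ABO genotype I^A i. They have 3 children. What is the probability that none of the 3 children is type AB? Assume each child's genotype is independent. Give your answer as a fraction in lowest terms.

27/64

ABO cross I^B i × I^A i → 1/4 O, 1/4 A, 1/4 B, 1/4 AB.
So P(type AB) = 1/4 per child.
P(not type AB) = 3/4 for one child; (3/4)^3 = 27/64.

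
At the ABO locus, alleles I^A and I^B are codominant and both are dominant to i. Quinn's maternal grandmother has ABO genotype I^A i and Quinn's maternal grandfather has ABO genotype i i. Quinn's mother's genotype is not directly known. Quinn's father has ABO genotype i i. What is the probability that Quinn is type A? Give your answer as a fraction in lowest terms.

1/4

Quinn's mother's ABO genotype from I^A i × i i: 1/2 I^A i, 1/2 i i.
Crossing each possibility with the father i i and summing P(type A): 1/2·1/2 + 1/2·0 = 1/4.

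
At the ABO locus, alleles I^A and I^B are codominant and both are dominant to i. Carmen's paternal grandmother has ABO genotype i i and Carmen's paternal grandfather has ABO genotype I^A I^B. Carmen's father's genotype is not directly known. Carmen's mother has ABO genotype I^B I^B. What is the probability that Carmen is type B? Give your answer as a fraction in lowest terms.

Carmen's father's ABO genotype from i i × I^A I^B: 1/2 I^A i, 1/2 I^B i.
Crossing each possibility with the mother I^B I^B and summing P(type B): 1/2·1/2 + 1/2·1 = 3/4.

3/4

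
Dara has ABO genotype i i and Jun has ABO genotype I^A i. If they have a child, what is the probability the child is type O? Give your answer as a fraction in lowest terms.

1/2

ABO cross i i × I^A i → offspring phenotypes: 1/2 O, 1/2 A.
So P(type O) = 1/2.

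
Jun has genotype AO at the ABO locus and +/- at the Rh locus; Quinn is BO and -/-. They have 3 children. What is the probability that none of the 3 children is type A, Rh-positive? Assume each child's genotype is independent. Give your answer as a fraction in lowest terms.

ABO cross AO × BO → 1/4 O, 1/4 A, 1/4 B, 1/4 AB.
Rh cross +/- × -/- → 1/2 Rh+, 1/2 Rh-; so P(type A, Rh-positive) = 1/4 × 1/2 = 1/8 per child.
P(not type A, Rh-positive) = 7/8 for one child; (7/8)^3 = 343/512.

343/512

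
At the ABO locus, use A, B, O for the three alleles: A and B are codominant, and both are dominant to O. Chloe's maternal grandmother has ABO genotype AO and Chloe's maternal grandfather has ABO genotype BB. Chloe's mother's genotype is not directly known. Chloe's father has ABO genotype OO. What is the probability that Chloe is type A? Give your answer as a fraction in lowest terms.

Chloe's mother's ABO genotype from AO × BB: 1/2 AB, 1/2 BO.
Crossing each possibility with the father OO and summing P(type A): 1/2·1/2 + 1/2·0 = 1/4.

1/4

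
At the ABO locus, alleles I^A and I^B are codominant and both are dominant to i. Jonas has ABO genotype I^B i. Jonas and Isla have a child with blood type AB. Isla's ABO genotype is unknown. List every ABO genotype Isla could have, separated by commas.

I^A I^A, I^A I^B, I^A i

For each candidate genotype of Isla, check whether crossing it with I^B i can produce every observed child phenotype.
  I^A I^A → possible child types {A, AB} ✓
  I^A I^B → possible child types {A, B, AB} ✓
  I^A i → possible child types {O, A, B, AB} ✓
  I^B I^B → possible child types {B} ✗
  I^B i → possible child types {O, B} ✗
  i i → possible child types {O, B} ✗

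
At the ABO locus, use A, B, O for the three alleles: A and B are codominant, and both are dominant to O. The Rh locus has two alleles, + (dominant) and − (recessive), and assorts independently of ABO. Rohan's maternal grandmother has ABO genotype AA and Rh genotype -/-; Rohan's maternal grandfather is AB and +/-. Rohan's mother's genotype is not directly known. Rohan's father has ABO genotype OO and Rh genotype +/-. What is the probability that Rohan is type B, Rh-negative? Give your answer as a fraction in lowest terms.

Rohan's mother's ABO genotype from AA × AB: 1/2 AA, 1/2 AB.
Crossing each possibility with the father OO and summing P(type B): 1/2·0 + 1/2·1/2 = 1/4.
Similarly for Rh via the mother's Rh distribution: P(Rh-) = 3/8.
Independent loci: 1/4 × 3/8 = 3/32.

3/32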